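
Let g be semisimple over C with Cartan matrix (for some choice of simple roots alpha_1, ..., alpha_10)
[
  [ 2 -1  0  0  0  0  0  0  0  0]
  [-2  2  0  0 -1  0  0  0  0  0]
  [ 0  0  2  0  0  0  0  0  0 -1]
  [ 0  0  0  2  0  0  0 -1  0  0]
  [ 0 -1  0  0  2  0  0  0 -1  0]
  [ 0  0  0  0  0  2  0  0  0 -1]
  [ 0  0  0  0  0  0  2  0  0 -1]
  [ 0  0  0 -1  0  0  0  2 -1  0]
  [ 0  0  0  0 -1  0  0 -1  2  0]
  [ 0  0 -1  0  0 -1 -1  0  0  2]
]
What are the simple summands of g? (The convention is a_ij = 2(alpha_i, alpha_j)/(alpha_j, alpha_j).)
type B_6 + type D_4

The diagram associated to this matrix has two connected components: the simple roots {alpha_1, alpha_2, alpha_4, alpha_5, alpha_8, alpha_9} form a chain of 6 nodes with a double edge at one end; the terminal node there is the unique short simple root (B_6), and {alpha_3, alpha_6, alpha_7, alpha_10} form a chain of 2 nodes with a fork of two nodes at one end (D_4). A semisimple Lie algebra decomposes uniquely as the direct sum of simple ideals, one per connected component of its Dynkin diagram, so g ≅ B_6 ⊕ D_4 (dimension 78 + 28 = 106).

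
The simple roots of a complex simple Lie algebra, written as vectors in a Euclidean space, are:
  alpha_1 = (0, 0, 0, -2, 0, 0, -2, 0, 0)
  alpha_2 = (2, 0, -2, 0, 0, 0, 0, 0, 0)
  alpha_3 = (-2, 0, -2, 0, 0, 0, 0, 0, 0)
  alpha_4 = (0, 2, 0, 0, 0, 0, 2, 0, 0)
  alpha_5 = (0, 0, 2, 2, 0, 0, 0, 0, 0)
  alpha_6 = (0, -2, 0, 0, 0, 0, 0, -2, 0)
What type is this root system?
type D_6

Compute the Cartan integers a_ij = 2(alpha_i, alpha_j)/(alpha_j, alpha_j); the resulting 6x6 Cartan matrix is
[[2, 0, 0, -1, -1, 0], [0, 2, 0, 0, -1, 0], [0, 0, 2, 0, -1, 0], [-1, 0, 0, 2, 0, -1], [-1, -1, -1, 0, 2, 0], [0, 0, 0, -1, 0, 2]].
All simple roots have the same length, so the diagram is simply laced. The associated Dynkin diagram is a chain of 4 nodes with a fork of two nodes at one end (D_6), so the type is D_6 (the algebra so(12)).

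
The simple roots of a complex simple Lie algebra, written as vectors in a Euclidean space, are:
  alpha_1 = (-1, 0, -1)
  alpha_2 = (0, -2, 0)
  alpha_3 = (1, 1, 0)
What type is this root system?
Compute the Cartan integers a_ij = 2(alpha_i, alpha_j)/(alpha_j, alpha_j); the resulting 3x3 Cartan matrix is
[[2, 0, -1], [0, 2, -2], [-1, -1, 2]].
The roots have two lengths (squared-length ratio 2:1); the short ones are alpha_{1,3}. The associated Dynkin diagram is a chain of 3 nodes with a double edge at one end; the terminal node there is the unique long simple root (C_3), so the type is C_3 (the algebra sp(6)).

C3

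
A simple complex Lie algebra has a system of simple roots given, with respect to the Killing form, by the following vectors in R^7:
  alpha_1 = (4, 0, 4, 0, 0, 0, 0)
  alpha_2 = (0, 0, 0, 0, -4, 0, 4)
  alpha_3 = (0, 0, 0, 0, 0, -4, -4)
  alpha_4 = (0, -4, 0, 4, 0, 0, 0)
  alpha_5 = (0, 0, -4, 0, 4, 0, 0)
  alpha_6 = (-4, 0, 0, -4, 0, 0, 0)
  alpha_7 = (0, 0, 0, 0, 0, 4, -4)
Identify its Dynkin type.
type D_7

Compute the Cartan integers a_ij = 2(alpha_i, alpha_j)/(alpha_j, alpha_j); the resulting 7x7 Cartan matrix is
[[2, 0, 0, 0, -1, -1, 0], [0, 2, -1, 0, -1, 0, -1], [0, -1, 2, 0, 0, 0, 0], [0, 0, 0, 2, 0, -1, 0], [-1, -1, 0, 0, 2, 0, 0], [-1, 0, 0, -1, 0, 2, 0], [0, -1, 0, 0, 0, 0, 2]].
All simple roots have the same length, so the diagram is simply laced. The associated Dynkin diagram is a chain of 5 nodes with a fork of two nodes at one end (D_7), so the type is D_7 (the algebra so(14)).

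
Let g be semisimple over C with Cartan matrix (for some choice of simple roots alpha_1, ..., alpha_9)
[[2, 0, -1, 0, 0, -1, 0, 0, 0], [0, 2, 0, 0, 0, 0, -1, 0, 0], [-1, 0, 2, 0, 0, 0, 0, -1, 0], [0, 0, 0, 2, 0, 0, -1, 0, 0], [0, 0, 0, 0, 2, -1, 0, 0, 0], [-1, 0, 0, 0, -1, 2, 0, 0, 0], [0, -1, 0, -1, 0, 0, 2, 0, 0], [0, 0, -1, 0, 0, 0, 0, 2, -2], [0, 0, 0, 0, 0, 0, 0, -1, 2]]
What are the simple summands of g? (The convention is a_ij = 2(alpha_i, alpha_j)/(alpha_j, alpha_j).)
A3 ⊕ B6

The diagram associated to this matrix has two connected components: the simple roots {alpha_2, alpha_4, alpha_7} form a chain of 3 nodes with single edges (A_3), and {alpha_1, alpha_3, alpha_5, alpha_6, alpha_8, alpha_9} form a chain of 6 nodes with a double edge at one end; the terminal node there is the unique short simple root (B_6). A semisimple Lie algebra decomposes uniquely as the direct sum of simple ideals, one per connected component of its Dynkin diagram, so g ≅ A_3 ⊕ B_6 (dimension 15 + 78 = 93).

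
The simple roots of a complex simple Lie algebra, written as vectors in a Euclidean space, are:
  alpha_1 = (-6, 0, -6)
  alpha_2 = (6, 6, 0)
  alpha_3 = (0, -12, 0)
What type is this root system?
Compute the Cartan integers a_ij = 2(alpha_i, alpha_j)/(alpha_j, alpha_j); the resulting 3x3 Cartan matrix is
[[2, -1, 0], [-1, 2, -1], [0, -2, 2]].
The roots have two lengths (squared-length ratio 2:1); the short ones are alpha_{1,2}. The associated Dynkin diagram is a chain of 3 nodes with a double edge at one end; the terminal node there is the unique long simple root (C_3), so the type is C_3 (the algebra sp(6)).

type C_3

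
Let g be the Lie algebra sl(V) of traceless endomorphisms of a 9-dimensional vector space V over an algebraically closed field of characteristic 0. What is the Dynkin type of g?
This is sl(9), which has dimension 9^2 - 1 = 80 and rank 9 - 1 = 8 (a Cartan subalgebra is the diagonal traceless matrices). In the classification of classical Lie algebras, the special linear algebra sl(n+1) has type A_n; here n = 8, so the Dynkin diagram is a chain of 8 nodes with single edges (A_8). Hence the type is A_8.

A8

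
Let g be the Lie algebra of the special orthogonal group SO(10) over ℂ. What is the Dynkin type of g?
This is so(10) with 10 even, which has dimension 10(10-1)/2 = 45 and rank 10/2 = 5. In the classification of classical Lie algebras, the orthogonal algebra so(2n) in an even number of variables has type D_n; here n = 5, so the Dynkin diagram is a chain of 3 nodes with a fork of two nodes at one end (D_5). Hence the type is D_5.

D_5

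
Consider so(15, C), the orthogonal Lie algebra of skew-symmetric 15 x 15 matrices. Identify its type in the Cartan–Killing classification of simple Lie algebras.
This is so(15) with 15 odd, which has dimension 15(15-1)/2 = 105 and rank (15-1)/2 = 7. In the classification of classical Lie algebras, the orthogonal algebra so(2n+1) in an odd number of variables has type B_n; here n = 7, so the Dynkin diagram is a chain of 7 nodes with a double edge at one end; the terminal node there is the unique short simple root (B_7). Hence the type is B_7.

type B_7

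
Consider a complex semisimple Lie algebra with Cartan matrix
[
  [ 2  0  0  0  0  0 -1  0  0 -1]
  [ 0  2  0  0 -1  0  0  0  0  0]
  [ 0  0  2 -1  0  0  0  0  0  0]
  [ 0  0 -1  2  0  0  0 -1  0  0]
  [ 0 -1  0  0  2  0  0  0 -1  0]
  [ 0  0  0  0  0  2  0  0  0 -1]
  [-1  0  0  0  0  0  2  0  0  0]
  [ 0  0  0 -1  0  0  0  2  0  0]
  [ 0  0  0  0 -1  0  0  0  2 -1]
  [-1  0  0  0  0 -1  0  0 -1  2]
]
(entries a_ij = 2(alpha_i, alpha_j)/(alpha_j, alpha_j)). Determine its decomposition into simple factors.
A_3 (sl(4)) + E_7

The diagram associated to this matrix has two connected components: the simple roots {alpha_3, alpha_4, alpha_8} form a chain of 3 nodes with single edges (A_3), and {alpha_1, alpha_2, alpha_5, alpha_6, alpha_7, alpha_9, alpha_10} form a chain of 6 nodes with one extra node attached to the third node from one end (E_7). A semisimple Lie algebra decomposes uniquely as the direct sum of simple ideals, one per connected component of its Dynkin diagram, so g ≅ A_3 ⊕ E_7 (dimension 15 + 133 = 148).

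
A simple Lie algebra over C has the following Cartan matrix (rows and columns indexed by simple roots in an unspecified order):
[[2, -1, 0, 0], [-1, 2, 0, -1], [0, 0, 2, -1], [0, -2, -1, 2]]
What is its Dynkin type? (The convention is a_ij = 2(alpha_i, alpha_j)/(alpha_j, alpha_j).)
The matrix has rank 4 with 2's on the diagonal. Reading the off-diagonal entries as Dynkin edges (a single edge where a_ij = a_ji = -1; a double or triple edge where a_ij * a_ji = 2 or 3), the diagram is a chain of 4 nodes with a double edge between the middle two (F_4). One simple-root ordering that puts it in standard form is (alpha_3, alpha_4, alpha_2, alpha_1). So the algebra is type F_4.

type F_4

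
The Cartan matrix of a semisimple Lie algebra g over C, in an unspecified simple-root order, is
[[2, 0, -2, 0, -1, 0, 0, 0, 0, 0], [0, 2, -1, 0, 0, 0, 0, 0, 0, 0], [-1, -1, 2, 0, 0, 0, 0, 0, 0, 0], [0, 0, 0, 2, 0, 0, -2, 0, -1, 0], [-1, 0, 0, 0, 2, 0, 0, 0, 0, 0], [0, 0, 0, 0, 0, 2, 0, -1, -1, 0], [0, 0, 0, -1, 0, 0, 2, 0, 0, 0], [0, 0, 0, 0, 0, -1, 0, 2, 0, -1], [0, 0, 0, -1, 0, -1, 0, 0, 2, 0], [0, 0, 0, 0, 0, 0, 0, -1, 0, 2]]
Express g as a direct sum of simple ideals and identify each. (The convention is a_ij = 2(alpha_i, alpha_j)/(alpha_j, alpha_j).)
The diagram associated to this matrix has two connected components: the simple roots {alpha_4, alpha_6, alpha_7, alpha_8, alpha_9, alpha_10} form a chain of 6 nodes with a double edge at one end; the terminal node there is the unique short simple root (B_6), and {alpha_1, alpha_2, alpha_3, alpha_5} form a chain of 4 nodes with a double edge between the middle two (F_4). A semisimple Lie algebra decomposes uniquely as the direct sum of simple ideals, one per connected component of its Dynkin diagram, so g ≅ B_6 ⊕ F_4 (dimension 78 + 52 = 130).

B_6 (so(13)) + F_4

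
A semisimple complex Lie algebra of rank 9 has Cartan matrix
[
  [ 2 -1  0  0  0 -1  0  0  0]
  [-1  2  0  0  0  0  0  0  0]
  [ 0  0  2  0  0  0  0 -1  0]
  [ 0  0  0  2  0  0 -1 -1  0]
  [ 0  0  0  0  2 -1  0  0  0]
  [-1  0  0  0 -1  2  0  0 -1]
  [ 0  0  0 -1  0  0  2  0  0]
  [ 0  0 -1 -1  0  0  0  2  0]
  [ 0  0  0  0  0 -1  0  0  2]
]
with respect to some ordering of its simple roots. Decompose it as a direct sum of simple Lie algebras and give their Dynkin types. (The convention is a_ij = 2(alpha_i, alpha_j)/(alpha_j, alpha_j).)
A_4 (sl(5)) + D_5 (so(10))

The diagram associated to this matrix has two connected components: the simple roots {alpha_3, alpha_4, alpha_7, alpha_8} form a chain of 4 nodes with single edges (A_4), and {alpha_1, alpha_2, alpha_5, alpha_6, alpha_9} form a chain of 3 nodes with a fork of two nodes at one end (D_5). A semisimple Lie algebra decomposes uniquely as the direct sum of simple ideals, one per connected component of its Dynkin diagram, so g ≅ A_4 ⊕ D_5 (dimension 24 + 45 = 69).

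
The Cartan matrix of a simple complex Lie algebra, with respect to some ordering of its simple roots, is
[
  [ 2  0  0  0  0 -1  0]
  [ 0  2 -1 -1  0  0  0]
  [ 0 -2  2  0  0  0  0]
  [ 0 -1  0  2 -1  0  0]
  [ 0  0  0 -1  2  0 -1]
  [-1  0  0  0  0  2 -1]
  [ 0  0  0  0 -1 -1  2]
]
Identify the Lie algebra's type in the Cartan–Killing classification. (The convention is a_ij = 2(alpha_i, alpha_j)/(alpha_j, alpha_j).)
C7

The matrix has rank 7 with 2's on the diagonal. Reading the off-diagonal entries as Dynkin edges (a single edge where a_ij = a_ji = -1; a double or triple edge where a_ij * a_ji = 2 or 3), the diagram is a chain of 7 nodes with a double edge at one end; the terminal node there is the unique long simple root (C_7). One simple-root ordering that puts it in standard form is (alpha_1, alpha_6, alpha_7, alpha_5, alpha_4, alpha_2, alpha_3). So the algebra is type C_7, i.e. sp(14).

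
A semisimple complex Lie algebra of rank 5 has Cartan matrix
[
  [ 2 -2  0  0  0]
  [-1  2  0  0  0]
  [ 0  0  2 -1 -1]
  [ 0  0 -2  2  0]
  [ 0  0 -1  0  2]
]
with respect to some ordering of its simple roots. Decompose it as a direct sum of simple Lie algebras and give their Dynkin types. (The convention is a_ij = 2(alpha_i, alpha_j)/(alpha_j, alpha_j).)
B2 ⊕ C3

The diagram associated to this matrix has two connected components: the simple roots {alpha_1, alpha_2} form a chain of 2 nodes with a double edge at one end; the terminal node there is the unique short simple root (B_2), and {alpha_3, alpha_4, alpha_5} form a chain of 3 nodes with a double edge at one end; the terminal node there is the unique long simple root (C_3). A semisimple Lie algebra decomposes uniquely as the direct sum of simple ideals, one per connected component of its Dynkin diagram, so g ≅ B_2 ⊕ C_3 (dimension 10 + 21 = 31).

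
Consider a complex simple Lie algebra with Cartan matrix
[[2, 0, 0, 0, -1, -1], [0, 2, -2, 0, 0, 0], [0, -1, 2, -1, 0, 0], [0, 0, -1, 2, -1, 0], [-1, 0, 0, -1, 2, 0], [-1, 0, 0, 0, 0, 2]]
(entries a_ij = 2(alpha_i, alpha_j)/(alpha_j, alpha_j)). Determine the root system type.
The matrix has rank 6 with 2's on the diagonal. Reading the off-diagonal entries as Dynkin edges (a single edge where a_ij = a_ji = -1; a double or triple edge where a_ij * a_ji = 2 or 3), the diagram is a chain of 6 nodes with a double edge at one end; the terminal node there is the unique long simple root (C_6). One simple-root ordering that puts it in standard form is (alpha_6, alpha_1, alpha_5, alpha_4, alpha_3, alpha_2). So the algebra is type C_6, i.e. sp(12).

C_6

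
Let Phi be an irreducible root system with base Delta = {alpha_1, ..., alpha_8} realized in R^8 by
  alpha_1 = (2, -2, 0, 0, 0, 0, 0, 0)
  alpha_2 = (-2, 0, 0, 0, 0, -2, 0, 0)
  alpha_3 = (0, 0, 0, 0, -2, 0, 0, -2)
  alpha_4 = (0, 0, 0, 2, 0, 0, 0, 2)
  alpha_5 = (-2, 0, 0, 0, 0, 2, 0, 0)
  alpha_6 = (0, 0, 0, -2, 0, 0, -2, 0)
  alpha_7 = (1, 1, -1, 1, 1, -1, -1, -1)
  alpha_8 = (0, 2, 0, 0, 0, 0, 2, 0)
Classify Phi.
E_8

Compute the Cartan integers a_ij = 2(alpha_i, alpha_j)/(alpha_j, alpha_j); the resulting 8x8 Cartan matrix is
[[2, -1, 0, 0, -1, 0, 0, -1], [-1, 2, 0, 0, 0, 0, 0, 0], [0, 0, 2, -1, 0, 0, 0, 0], [0, 0, -1, 2, 0, -1, 0, 0], [-1, 0, 0, 0, 2, 0, -1, 0], [0, 0, 0, -1, 0, 2, 0, -1], [0, 0, 0, 0, -1, 0, 2, 0], [-1, 0, 0, 0, 0, -1, 0, 2]].
All simple roots have the same length, so the diagram is simply laced. The associated Dynkin diagram is a chain of 7 nodes with one extra node attached to the third node from one end (E_8), so the type is E_8.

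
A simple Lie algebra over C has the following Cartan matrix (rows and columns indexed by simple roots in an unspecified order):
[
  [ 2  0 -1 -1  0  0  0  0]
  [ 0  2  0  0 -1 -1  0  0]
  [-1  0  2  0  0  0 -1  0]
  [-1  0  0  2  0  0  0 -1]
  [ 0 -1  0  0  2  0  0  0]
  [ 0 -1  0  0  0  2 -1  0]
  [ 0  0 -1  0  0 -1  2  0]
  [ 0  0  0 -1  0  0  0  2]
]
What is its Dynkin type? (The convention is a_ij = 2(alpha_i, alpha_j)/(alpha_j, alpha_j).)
The matrix has rank 8 with 2's on the diagonal. Reading the off-diagonal entries as Dynkin edges (a single edge where a_ij = a_ji = -1; a double or triple edge where a_ij * a_ji = 2 or 3), the diagram is a chain of 8 nodes with single edges (A_8). One simple-root ordering that puts it in standard form is (alpha_8, alpha_4, alpha_1, alpha_3, alpha_7, alpha_6, alpha_2, alpha_5). So the algebra is type A_8, i.e. sl(9).

A_8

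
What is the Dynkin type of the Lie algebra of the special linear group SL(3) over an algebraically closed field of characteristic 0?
This is sl(3), which has dimension 3^2 - 1 = 8 and rank 3 - 1 = 2 (a Cartan subalgebra is the diagonal traceless matrices). In the classification of classical Lie algebras, the special linear algebra sl(n+1) has type A_n; here n = 2, so the Dynkin diagram is a chain of 2 nodes with single edges (A_2). Hence the type is A_2.

A2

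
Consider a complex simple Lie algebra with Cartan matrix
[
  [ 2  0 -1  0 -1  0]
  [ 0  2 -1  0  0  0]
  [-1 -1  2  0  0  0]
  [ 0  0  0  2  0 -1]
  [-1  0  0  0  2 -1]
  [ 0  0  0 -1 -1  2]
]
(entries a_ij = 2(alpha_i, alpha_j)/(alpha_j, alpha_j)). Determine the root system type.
A_6 (sl(7))

The matrix has rank 6 with 2's on the diagonal. Reading the off-diagonal entries as Dynkin edges (a single edge where a_ij = a_ji = -1; a double or triple edge where a_ij * a_ji = 2 or 3), the diagram is a chain of 6 nodes with single edges (A_6). One simple-root ordering that puts it in standard form is (alpha_2, alpha_3, alpha_1, alpha_5, alpha_6, alpha_4). So the algebra is type A_6, i.e. sl(7).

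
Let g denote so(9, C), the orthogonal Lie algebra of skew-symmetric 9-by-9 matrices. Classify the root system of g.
This is so(9) with 9 odd, which has dimension 9(9-1)/2 = 36 and rank (9-1)/2 = 4. In the classification of classical Lie algebras, the orthogonal algebra so(2n+1) in an odd number of variables has type B_n; here n = 4, so the Dynkin diagram is a chain of 4 nodes with a double edge at one end; the terminal node there is the unique short simple root (B_4). Hence the type is B_4.

B4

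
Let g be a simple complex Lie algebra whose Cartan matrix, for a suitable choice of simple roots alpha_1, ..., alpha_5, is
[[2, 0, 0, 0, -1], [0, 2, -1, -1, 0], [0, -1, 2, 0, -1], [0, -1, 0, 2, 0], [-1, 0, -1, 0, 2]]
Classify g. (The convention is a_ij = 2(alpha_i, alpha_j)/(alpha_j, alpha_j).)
type A_5

The matrix has rank 5 with 2's on the diagonal. Reading the off-diagonal entries as Dynkin edges (a single edge where a_ij = a_ji = -1; a double or triple edge where a_ij * a_ji = 2 or 3), the diagram is a chain of 5 nodes with single edges (A_5). One simple-root ordering that puts it in standard form is (alpha_4, alpha_2, alpha_3, alpha_5, alpha_1). So the algebra is type A_5, i.e. sl(6).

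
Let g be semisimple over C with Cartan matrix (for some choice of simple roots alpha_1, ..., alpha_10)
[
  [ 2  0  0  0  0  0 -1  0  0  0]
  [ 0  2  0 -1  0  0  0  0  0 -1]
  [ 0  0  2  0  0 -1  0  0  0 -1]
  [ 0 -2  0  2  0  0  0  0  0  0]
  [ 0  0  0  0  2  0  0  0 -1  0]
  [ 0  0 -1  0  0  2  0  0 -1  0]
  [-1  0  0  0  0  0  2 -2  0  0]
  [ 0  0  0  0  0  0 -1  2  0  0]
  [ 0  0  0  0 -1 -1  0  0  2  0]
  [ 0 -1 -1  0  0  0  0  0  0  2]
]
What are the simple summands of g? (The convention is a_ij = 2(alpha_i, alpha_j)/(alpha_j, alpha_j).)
The diagram associated to this matrix has two connected components: the simple roots {alpha_1, alpha_7, alpha_8} form a chain of 3 nodes with a double edge at one end; the terminal node there is the unique short simple root (B_3), and {alpha_2, alpha_3, alpha_4, alpha_5, alpha_6, alpha_9, alpha_10} form a chain of 7 nodes with a double edge at one end; the terminal node there is the unique long simple root (C_7). A semisimple Lie algebra decomposes uniquely as the direct sum of simple ideals, one per connected component of its Dynkin diagram, so g ≅ B_3 ⊕ C_7 (dimension 21 + 105 = 126).

B3 + C7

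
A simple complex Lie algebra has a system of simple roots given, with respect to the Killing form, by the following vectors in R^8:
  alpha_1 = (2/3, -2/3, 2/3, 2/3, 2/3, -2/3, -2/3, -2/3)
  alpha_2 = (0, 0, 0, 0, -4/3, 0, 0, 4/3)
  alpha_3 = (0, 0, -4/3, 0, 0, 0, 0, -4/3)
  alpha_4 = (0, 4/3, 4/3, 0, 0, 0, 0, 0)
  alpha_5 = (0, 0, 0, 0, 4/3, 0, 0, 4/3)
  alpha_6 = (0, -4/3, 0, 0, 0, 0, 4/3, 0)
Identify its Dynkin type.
Compute the Cartan integers a_ij = 2(alpha_i, alpha_j)/(alpha_j, alpha_j); the resulting 6x6 Cartan matrix is
[[2, -1, 0, 0, 0, 0], [-1, 2, -1, 0, 0, 0], [0, -1, 2, -1, -1, 0], [0, 0, -1, 2, 0, -1], [0, 0, -1, 0, 2, 0], [0, 0, 0, -1, 0, 2]].
All simple roots have the same length, so the diagram is simply laced. The associated Dynkin diagram is a chain of 5 nodes with one extra node attached to the third node from one end (E_6), so the type is E_6.

E_6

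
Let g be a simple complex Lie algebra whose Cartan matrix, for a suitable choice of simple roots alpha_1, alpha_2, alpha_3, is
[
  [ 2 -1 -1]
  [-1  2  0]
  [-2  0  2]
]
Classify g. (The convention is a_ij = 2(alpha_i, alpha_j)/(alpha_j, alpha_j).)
The matrix has rank 3 with 2's on the diagonal. Reading the off-diagonal entries as Dynkin edges (a single edge where a_ij = a_ji = -1; a double or triple edge where a_ij * a_ji = 2 or 3), the diagram is a chain of 3 nodes with a double edge at one end; the terminal node there is the unique long simple root (C_3). One simple-root ordering that puts it in standard form is (alpha_2, alpha_1, alpha_3). So the algebra is type C_3, i.e. sp(6).

C_3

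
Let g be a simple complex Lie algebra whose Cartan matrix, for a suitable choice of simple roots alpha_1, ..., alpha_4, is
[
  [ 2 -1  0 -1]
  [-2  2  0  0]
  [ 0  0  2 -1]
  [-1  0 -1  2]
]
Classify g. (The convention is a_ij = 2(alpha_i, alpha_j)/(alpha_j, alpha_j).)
The matrix has rank 4 with 2's on the diagonal. Reading the off-diagonal entries as Dynkin edges (a single edge where a_ij = a_ji = -1; a double or triple edge where a_ij * a_ji = 2 or 3), the diagram is a chain of 4 nodes with a double edge at one end; the terminal node there is the unique long simple root (C_4). One simple-root ordering that puts it in standard form is (alpha_3, alpha_4, alpha_1, alpha_2). So the algebra is type C_4, i.e. sp(8).

C_4 (sp(8))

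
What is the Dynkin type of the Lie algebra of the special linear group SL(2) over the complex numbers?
A_1 (sl(2))

This is sl(2), which has dimension 2^2 - 1 = 3 and rank 2 - 1 = 1 (a Cartan subalgebra is the diagonal traceless matrices). In the classification of classical Lie algebras, the special linear algebra sl(n+1) has type A_n; here n = 1, so the Dynkin diagram is a chain of 1 nodes with single edges (A_1). Hence the type is A_1.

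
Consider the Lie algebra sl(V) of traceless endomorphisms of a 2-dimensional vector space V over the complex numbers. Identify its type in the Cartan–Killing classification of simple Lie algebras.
This is sl(2), which has dimension 2^2 - 1 = 3 and rank 2 - 1 = 1 (a Cartan subalgebra is the diagonal traceless matrices). In the classification of classical Lie algebras, the special linear algebra sl(n+1) has type A_n; here n = 1, so the Dynkin diagram is a chain of 1 nodes with single edges (A_1). Hence the type is A_1.

A_1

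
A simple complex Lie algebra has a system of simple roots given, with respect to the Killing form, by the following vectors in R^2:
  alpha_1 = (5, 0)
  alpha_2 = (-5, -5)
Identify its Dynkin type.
B_2 (so(5))

Compute the Cartan integers a_ij = 2(alpha_i, alpha_j)/(alpha_j, alpha_j); the resulting 2x2 Cartan matrix is
[[2, -1], [-2, 2]].
The roots have two lengths (squared-length ratio 2:1); the short ones are alpha_{1}. The associated Dynkin diagram is a chain of 2 nodes with a double edge at one end; the terminal node there is the unique short simple root (B_2), so the type is B_2 (the algebra so(5)).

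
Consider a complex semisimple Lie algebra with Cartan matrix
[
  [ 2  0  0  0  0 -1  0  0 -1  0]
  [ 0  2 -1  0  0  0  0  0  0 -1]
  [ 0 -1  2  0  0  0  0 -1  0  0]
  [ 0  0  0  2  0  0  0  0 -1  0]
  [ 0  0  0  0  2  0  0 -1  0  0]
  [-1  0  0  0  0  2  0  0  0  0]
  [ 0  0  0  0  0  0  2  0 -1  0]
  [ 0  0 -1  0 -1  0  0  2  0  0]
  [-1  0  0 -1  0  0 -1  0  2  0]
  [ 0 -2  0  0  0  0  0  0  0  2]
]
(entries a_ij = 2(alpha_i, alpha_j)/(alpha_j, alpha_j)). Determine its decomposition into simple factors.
C_5 ⊕ D_5

The diagram associated to this matrix has two connected components: the simple roots {alpha_2, alpha_3, alpha_5, alpha_8, alpha_10} form a chain of 5 nodes with a double edge at one end; the terminal node there is the unique long simple root (C_5), and {alpha_1, alpha_4, alpha_6, alpha_7, alpha_9} form a chain of 3 nodes with a fork of two nodes at one end (D_5). A semisimple Lie algebra decomposes uniquely as the direct sum of simple ideals, one per connected component of its Dynkin diagram, so g ≅ C_5 ⊕ D_5 (dimension 55 + 45 = 100).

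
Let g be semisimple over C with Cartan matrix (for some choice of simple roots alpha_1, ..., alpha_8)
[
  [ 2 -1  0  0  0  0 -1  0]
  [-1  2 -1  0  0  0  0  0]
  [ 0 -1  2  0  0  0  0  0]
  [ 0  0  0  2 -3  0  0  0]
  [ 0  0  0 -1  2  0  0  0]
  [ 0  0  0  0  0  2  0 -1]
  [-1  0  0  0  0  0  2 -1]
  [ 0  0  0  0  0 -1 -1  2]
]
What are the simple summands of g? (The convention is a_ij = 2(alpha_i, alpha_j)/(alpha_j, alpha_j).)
The diagram associated to this matrix has two connected components: the simple roots {alpha_1, alpha_2, alpha_3, alpha_6, alpha_7, alpha_8} form a chain of 6 nodes with single edges (A_6), and {alpha_4, alpha_5} form two nodes joined by a triple edge (G_2). A semisimple Lie algebra decomposes uniquely as the direct sum of simple ideals, one per connected component of its Dynkin diagram, so g ≅ A_6 ⊕ G_2 (dimension 48 + 14 = 62).

A_6 (sl(7)) ⊕ G_2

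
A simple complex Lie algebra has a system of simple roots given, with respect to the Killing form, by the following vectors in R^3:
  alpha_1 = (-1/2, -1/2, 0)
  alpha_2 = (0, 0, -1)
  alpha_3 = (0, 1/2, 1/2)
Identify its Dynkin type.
C3

Compute the Cartan integers a_ij = 2(alpha_i, alpha_j)/(alpha_j, alpha_j); the resulting 3x3 Cartan matrix is
[[2, 0, -1], [0, 2, -2], [-1, -1, 2]].
The roots have two lengths (squared-length ratio 2:1); the short ones are alpha_{1,3}. The associated Dynkin diagram is a chain of 3 nodes with a double edge at one end; the terminal node there is the unique long simple root (C_3), so the type is C_3 (the algebra sp(6)).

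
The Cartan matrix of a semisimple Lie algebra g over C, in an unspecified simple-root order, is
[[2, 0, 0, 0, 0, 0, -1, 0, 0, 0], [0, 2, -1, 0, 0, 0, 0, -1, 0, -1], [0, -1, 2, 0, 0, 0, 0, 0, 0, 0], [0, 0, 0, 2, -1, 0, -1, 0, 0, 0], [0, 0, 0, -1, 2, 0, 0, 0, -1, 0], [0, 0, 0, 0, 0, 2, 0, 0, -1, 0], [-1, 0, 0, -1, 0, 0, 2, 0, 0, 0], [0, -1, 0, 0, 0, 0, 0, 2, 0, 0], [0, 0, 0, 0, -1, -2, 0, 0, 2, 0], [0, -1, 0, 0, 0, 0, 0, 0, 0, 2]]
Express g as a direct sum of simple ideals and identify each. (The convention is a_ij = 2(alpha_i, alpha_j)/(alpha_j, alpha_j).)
type B_6 + type D_4

The diagram associated to this matrix has two connected components: the simple roots {alpha_1, alpha_4, alpha_5, alpha_6, alpha_7, alpha_9} form a chain of 6 nodes with a double edge at one end; the terminal node there is the unique short simple root (B_6), and {alpha_2, alpha_3, alpha_8, alpha_10} form a chain of 2 nodes with a fork of two nodes at one end (D_4). A semisimple Lie algebra decomposes uniquely as the direct sum of simple ideals, one per connected component of its Dynkin diagram, so g ≅ B_6 ⊕ D_4 (dimension 78 + 28 = 106).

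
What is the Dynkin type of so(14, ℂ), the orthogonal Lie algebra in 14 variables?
This is so(14) with 14 even, which has dimension 14(14-1)/2 = 91 and rank 14/2 = 7. In the classification of classical Lie algebras, the orthogonal algebra so(2n) in an even number of variables has type D_n; here n = 7, so the Dynkin diagram is a chain of 5 nodes with a fork of two nodes at one end (D_7). Hence the type is D_7.

D_7 (so(14))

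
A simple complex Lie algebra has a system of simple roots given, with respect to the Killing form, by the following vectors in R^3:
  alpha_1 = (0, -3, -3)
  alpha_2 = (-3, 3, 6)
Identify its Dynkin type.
Compute the Cartan integers a_ij = 2(alpha_i, alpha_j)/(alpha_j, alpha_j); the resulting 2x2 Cartan matrix is
[[2, -1], [-3, 2]].
The roots have two lengths (squared-length ratio 3:1); the short ones are alpha_{1}. The associated Dynkin diagram is two nodes joined by a triple edge (G_2), so the type is G_2.

G_2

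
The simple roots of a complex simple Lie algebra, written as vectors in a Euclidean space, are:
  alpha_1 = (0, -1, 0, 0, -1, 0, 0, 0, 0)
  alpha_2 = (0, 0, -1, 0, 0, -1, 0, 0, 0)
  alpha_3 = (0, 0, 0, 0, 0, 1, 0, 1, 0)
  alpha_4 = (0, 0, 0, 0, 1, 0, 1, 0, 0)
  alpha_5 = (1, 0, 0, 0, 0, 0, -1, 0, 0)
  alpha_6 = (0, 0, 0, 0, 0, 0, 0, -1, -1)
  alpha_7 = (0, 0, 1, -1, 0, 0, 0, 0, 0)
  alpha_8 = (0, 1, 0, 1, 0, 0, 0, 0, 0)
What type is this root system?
Compute the Cartan integers a_ij = 2(alpha_i, alpha_j)/(alpha_j, alpha_j); the resulting 8x8 Cartan matrix is
[[2, 0, 0, -1, 0, 0, 0, -1], [0, 2, -1, 0, 0, 0, -1, 0], [0, -1, 2, 0, 0, -1, 0, 0], [-1, 0, 0, 2, -1, 0, 0, 0], [0, 0, 0, -1, 2, 0, 0, 0], [0, 0, -1, 0, 0, 2, 0, 0], [0, -1, 0, 0, 0, 0, 2, -1], [-1, 0, 0, 0, 0, 0, -1, 2]].
All simple roots have the same length, so the diagram is simply laced. The associated Dynkin diagram is a chain of 8 nodes with single edges (A_8), so the type is A_8 (the algebra sl(9)).

A8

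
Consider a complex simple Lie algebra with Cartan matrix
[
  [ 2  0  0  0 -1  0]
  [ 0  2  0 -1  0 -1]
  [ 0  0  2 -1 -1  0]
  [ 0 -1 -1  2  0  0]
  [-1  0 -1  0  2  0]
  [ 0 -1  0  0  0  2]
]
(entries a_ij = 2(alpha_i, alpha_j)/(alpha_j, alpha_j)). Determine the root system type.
A_6

The matrix has rank 6 with 2's on the diagonal. Reading the off-diagonal entries as Dynkin edges (a single edge where a_ij = a_ji = -1; a double or triple edge where a_ij * a_ji = 2 or 3), the diagram is a chain of 6 nodes with single edges (A_6). One simple-root ordering that puts it in standard form is (alpha_1, alpha_5, alpha_3, alpha_4, alpha_2, alpha_6). So the algebra is type A_6, i.e. sl(7).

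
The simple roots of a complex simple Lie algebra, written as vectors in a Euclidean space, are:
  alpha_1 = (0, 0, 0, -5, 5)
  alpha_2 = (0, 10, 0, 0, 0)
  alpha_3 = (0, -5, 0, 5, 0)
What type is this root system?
Compute the Cartan integers a_ij = 2(alpha_i, alpha_j)/(alpha_j, alpha_j); the resulting 3x3 Cartan matrix is
[[2, 0, -1], [0, 2, -2], [-1, -1, 2]].
The roots have two lengths (squared-length ratio 2:1); the short ones are alpha_{1,3}. The associated Dynkin diagram is a chain of 3 nodes with a double edge at one end; the terminal node there is the unique long simple root (C_3), so the type is C_3 (the algebra sp(6)).

type C_3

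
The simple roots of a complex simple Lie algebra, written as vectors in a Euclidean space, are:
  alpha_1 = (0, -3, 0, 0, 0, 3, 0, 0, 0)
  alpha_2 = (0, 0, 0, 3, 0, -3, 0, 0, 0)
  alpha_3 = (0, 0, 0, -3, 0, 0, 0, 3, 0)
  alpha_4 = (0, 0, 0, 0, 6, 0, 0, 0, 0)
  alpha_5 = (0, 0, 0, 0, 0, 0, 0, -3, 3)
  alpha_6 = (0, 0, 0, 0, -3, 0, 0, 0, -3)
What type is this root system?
Compute the Cartan integers a_ij = 2(alpha_i, alpha_j)/(alpha_j, alpha_j); the resulting 6x6 Cartan matrix is
[[2, -1, 0, 0, 0, 0], [-1, 2, -1, 0, 0, 0], [0, -1, 2, 0, -1, 0], [0, 0, 0, 2, 0, -2], [0, 0, -1, 0, 2, -1], [0, 0, 0, -1, -1, 2]].
The roots have two lengths (squared-length ratio 2:1); the short ones are alpha_{1,2,3,5,6}. The associated Dynkin diagram is a chain of 6 nodes with a double edge at one end; the terminal node there is the unique long simple root (C_6), so the type is C_6 (the algebra sp(12)).

C_6 (sp(12))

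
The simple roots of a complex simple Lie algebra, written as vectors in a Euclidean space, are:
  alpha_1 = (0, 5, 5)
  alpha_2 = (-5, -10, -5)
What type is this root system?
G2

Compute the Cartan integers a_ij = 2(alpha_i, alpha_j)/(alpha_j, alpha_j); the resulting 2x2 Cartan matrix is
[[2, -1], [-3, 2]].
The roots have two lengths (squared-length ratio 3:1); the short ones are alpha_{1}. The associated Dynkin diagram is two nodes joined by a triple edge (G_2), so the type is G_2.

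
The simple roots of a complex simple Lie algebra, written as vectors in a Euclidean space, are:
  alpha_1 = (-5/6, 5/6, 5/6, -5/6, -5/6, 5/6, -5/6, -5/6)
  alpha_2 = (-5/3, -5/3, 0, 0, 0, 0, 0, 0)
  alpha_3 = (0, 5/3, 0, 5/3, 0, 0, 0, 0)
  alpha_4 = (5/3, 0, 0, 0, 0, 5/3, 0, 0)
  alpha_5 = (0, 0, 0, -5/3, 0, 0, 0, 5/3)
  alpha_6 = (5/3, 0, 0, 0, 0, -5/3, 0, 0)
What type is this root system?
Compute the Cartan integers a_ij = 2(alpha_i, alpha_j)/(alpha_j, alpha_j); the resulting 6x6 Cartan matrix is
[[2, 0, 0, 0, 0, -1], [0, 2, -1, -1, 0, -1], [0, -1, 2, 0, -1, 0], [0, -1, 0, 2, 0, 0], [0, 0, -1, 0, 2, 0], [-1, -1, 0, 0, 0, 2]].
All simple roots have the same length, so the diagram is simply laced. The associated Dynkin diagram is a chain of 5 nodes with one extra node attached to the third node from one end (E_6), so the type is E_6.

E6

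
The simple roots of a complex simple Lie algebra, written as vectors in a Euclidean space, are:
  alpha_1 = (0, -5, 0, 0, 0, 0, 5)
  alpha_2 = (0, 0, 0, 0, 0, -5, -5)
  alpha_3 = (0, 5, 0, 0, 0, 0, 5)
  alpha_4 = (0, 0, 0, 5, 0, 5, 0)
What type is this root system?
Compute the Cartan integers a_ij = 2(alpha_i, alpha_j)/(alpha_j, alpha_j); the resulting 4x4 Cartan matrix is
[[2, -1, 0, 0], [-1, 2, -1, -1], [0, -1, 2, 0], [0, -1, 0, 2]].
All simple roots have the same length, so the diagram is simply laced. The associated Dynkin diagram is a chain of 2 nodes with a fork of two nodes at one end (D_4), so the type is D_4 (the algebra so(8)).

D_4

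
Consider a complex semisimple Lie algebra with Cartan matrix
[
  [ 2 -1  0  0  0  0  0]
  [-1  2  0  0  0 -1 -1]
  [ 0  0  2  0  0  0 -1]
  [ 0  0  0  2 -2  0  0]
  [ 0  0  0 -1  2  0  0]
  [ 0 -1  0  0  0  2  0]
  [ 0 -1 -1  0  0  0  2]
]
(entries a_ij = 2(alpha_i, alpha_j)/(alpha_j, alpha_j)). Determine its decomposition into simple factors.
The diagram associated to this matrix has two connected components: the simple roots {alpha_4, alpha_5} form a chain of 2 nodes with a double edge at one end; the terminal node there is the unique short simple root (B_2), and {alpha_1, alpha_2, alpha_3, alpha_6, alpha_7} form a chain of 3 nodes with a fork of two nodes at one end (D_5). A semisimple Lie algebra decomposes uniquely as the direct sum of simple ideals, one per connected component of its Dynkin diagram, so g ≅ B_2 ⊕ D_5 (dimension 10 + 45 = 55).

B_2 ⊕ D_5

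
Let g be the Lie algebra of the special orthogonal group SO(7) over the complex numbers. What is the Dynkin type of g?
This is so(7) with 7 odd, which has dimension 7(7-1)/2 = 21 and rank (7-1)/2 = 3. In the classification of classical Lie algebras, the orthogonal algebra so(2n+1) in an odd number of variables has type B_n; here n = 3, so the Dynkin diagram is a chain of 3 nodes with a double edge at one end; the terminal node there is the unique short simple root (B_3). Hence the type is B_3.

B3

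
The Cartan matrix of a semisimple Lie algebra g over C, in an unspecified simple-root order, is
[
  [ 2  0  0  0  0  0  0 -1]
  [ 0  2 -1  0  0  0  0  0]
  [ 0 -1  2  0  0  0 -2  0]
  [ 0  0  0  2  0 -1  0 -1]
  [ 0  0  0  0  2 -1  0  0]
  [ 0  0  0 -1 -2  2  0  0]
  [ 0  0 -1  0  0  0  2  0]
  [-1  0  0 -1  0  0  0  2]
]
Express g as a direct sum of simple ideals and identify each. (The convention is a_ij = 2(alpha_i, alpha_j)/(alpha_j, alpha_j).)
type B_3 + type B_5

The diagram associated to this matrix has two connected components: the simple roots {alpha_2, alpha_3, alpha_7} form a chain of 3 nodes with a double edge at one end; the terminal node there is the unique short simple root (B_3), and {alpha_1, alpha_4, alpha_5, alpha_6, alpha_8} form a chain of 5 nodes with a double edge at one end; the terminal node there is the unique short simple root (B_5). A semisimple Lie algebra decomposes uniquely as the direct sum of simple ideals, one per connected component of its Dynkin diagram, so g ≅ B_3 ⊕ B_5 (dimension 21 + 55 = 76).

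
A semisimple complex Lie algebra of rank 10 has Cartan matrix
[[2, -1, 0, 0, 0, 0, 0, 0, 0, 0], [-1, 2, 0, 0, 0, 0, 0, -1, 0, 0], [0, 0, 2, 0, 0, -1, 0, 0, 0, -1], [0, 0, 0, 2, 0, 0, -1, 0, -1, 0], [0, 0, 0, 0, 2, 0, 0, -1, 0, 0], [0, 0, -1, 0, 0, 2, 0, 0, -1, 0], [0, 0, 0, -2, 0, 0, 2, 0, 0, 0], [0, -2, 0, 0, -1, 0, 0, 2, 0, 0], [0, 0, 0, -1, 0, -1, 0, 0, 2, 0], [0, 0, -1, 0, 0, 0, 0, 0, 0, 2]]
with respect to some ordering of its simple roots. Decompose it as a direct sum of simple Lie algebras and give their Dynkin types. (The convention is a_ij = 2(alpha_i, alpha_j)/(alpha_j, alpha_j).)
C_6 (sp(12)) ⊕ F_4

The diagram associated to this matrix has two connected components: the simple roots {alpha_3, alpha_4, alpha_6, alpha_7, alpha_9, alpha_10} form a chain of 6 nodes with a double edge at one end; the terminal node there is the unique long simple root (C_6), and {alpha_1, alpha_2, alpha_5, alpha_8} form a chain of 4 nodes with a double edge between the middle two (F_4). A semisimple Lie algebra decomposes uniquely as the direct sum of simple ideals, one per connected component of its Dynkin diagram, so g ≅ C_6 ⊕ F_4 (dimension 78 + 52 = 130).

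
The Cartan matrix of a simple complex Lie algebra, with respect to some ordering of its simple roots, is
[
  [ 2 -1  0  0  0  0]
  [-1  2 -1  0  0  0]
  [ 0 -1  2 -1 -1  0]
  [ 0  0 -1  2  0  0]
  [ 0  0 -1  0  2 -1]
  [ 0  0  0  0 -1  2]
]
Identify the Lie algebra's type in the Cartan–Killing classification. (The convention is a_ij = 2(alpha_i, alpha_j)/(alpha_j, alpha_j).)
The matrix has rank 6 with 2's on the diagonal. Reading the off-diagonal entries as Dynkin edges (a single edge where a_ij = a_ji = -1; a double or triple edge where a_ij * a_ji = 2 or 3), the diagram is a chain of 5 nodes with one extra node attached to the third node from one end (E_6). One simple-root ordering that puts it in standard form is (alpha_1, alpha_4, alpha_2, alpha_3, alpha_5, alpha_6). So the algebra is type E_6.

type E_6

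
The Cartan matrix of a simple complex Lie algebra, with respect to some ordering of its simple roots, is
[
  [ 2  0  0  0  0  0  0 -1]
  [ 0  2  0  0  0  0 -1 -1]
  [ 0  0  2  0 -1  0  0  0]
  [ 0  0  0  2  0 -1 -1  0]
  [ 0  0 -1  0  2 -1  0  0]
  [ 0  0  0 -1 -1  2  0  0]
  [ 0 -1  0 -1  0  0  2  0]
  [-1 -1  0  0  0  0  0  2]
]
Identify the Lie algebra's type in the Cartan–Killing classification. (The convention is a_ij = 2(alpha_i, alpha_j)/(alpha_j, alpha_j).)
The matrix has rank 8 with 2's on the diagonal. Reading the off-diagonal entries as Dynkin edges (a single edge where a_ij = a_ji = -1; a double or triple edge where a_ij * a_ji = 2 or 3), the diagram is a chain of 8 nodes with single edges (A_8). One simple-root ordering that puts it in standard form is (alpha_3, alpha_5, alpha_6, alpha_4, alpha_7, alpha_2, alpha_8, alpha_1). So the algebra is type A_8, i.e. sl(9).

type A_8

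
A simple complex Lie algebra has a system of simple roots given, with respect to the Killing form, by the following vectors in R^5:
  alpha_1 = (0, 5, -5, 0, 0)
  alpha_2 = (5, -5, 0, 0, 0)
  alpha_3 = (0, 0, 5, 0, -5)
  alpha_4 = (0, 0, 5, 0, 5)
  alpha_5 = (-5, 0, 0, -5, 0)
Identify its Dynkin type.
Compute the Cartan integers a_ij = 2(alpha_i, alpha_j)/(alpha_j, alpha_j); the resulting 5x5 Cartan matrix is
[[2, -1, -1, -1, 0], [-1, 2, 0, 0, -1], [-1, 0, 2, 0, 0], [-1, 0, 0, 2, 0], [0, -1, 0, 0, 2]].
All simple roots have the same length, so the diagram is simply laced. The associated Dynkin diagram is a chain of 3 nodes with a fork of two nodes at one end (D_5), so the type is D_5 (the algebra so(10)).

D5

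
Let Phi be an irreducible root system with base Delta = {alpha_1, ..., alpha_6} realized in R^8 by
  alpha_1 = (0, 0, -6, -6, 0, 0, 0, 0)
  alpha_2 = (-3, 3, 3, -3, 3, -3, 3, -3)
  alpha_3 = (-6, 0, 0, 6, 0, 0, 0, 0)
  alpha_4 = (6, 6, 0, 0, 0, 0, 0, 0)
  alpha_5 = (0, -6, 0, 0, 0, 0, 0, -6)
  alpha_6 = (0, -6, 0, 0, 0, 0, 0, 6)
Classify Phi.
Compute the Cartan integers a_ij = 2(alpha_i, alpha_j)/(alpha_j, alpha_j); the resulting 6x6 Cartan matrix is
[[2, 0, -1, 0, 0, 0], [0, 2, 0, 0, 0, -1], [-1, 0, 2, -1, 0, 0], [0, 0, -1, 2, -1, -1], [0, 0, 0, -1, 2, 0], [0, -1, 0, -1, 0, 2]].
All simple roots have the same length, so the diagram is simply laced. The associated Dynkin diagram is a chain of 5 nodes with one extra node attached to the third node from one end (E_6), so the type is E_6.

E_6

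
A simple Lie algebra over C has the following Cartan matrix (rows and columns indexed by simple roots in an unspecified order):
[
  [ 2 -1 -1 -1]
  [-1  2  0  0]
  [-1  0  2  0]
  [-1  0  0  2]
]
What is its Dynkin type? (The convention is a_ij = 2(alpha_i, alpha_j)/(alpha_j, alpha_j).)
The matrix has rank 4 with 2's on the diagonal. Reading the off-diagonal entries as Dynkin edges (a single edge where a_ij = a_ji = -1; a double or triple edge where a_ij * a_ji = 2 or 3), the diagram is a chain of 2 nodes with a fork of two nodes at one end (D_4). One simple-root ordering that puts it in standard form is (alpha_2, alpha_1, alpha_3, alpha_4). So the algebra is type D_4, i.e. so(8).

type D_4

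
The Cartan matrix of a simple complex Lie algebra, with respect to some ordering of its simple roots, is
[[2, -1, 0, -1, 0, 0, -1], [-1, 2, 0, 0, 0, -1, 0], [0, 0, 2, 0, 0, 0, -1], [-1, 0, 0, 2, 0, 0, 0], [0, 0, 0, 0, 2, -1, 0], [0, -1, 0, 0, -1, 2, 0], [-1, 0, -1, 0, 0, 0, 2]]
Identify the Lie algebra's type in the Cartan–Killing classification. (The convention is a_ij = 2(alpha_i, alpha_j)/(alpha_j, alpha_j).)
E_7

The matrix has rank 7 with 2's on the diagonal. Reading the off-diagonal entries as Dynkin edges (a single edge where a_ij = a_ji = -1; a double or triple edge where a_ij * a_ji = 2 or 3), the diagram is a chain of 6 nodes with one extra node attached to the third node from one end (E_7). One simple-root ordering that puts it in standard form is (alpha_3, alpha_4, alpha_7, alpha_1, alpha_2, alpha_6, alpha_5). So the algebra is type E_7.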